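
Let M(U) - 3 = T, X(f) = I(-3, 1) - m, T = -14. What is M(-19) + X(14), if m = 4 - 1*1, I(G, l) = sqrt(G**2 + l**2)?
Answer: -14 + sqrt(10) ≈ -10.838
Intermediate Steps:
m = 3 (m = 4 - 1 = 3)
X(f) = -3 + sqrt(10) (X(f) = sqrt((-3)**2 + 1**2) - 1*3 = sqrt(9 + 1) - 3 = sqrt(10) - 3 = -3 + sqrt(10))
M(U) = -11 (M(U) = 3 - 14 = -11)
M(-19) + X(14) = -11 + (-3 + sqrt(10)) = -14 + sqrt(10)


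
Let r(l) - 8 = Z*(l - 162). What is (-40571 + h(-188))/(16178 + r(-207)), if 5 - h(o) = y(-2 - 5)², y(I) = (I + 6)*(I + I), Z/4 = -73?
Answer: -20381/61967 ≈ -0.32890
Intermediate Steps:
Z = -292 (Z = 4*(-73) = -292)
r(l) = 47312 - 292*l (r(l) = 8 - 292*(l - 162) = 8 - 292*(-162 + l) = 8 + (47304 - 292*l) = 47312 - 292*l)
y(I) = 2*I*(6 + I) (y(I) = (6 + I)*(2*I) = 2*I*(6 + I))
h(o) = -191 (h(o) = 5 - (2*(-2 - 5)*(6 + (-2 - 5)))² = 5 - (2*(-7)*(6 - 7))² = 5 - (2*(-7)*(-1))² = 5 - 1*14² = 5 - 1*196 = 5 - 196 = -191)
(-40571 + h(-188))/(16178 + r(-207)) = (-40571 - 191)/(16178 + (47312 - 292*(-207))) = -40762/(16178 + (47312 + 60444)) = -40762/(16178 + 107756) = -40762/123934 = -40762*1/123934 = -20381/61967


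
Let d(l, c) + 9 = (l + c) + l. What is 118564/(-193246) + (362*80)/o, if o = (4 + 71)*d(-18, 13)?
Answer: -18377993/1449345 ≈ -12.680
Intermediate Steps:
d(l, c) = -9 + c + 2*l (d(l, c) = -9 + ((l + c) + l) = -9 + ((c + l) + l) = -9 + (c + 2*l) = -9 + c + 2*l)
o = -2400 (o = (4 + 71)*(-9 + 13 + 2*(-18)) = 75*(-9 + 13 - 36) = 75*(-32) = -2400)
118564/(-193246) + (362*80)/o = 118564/(-193246) + (362*80)/(-2400) = 118564*(-1/193246) + 28960*(-1/2400) = -59282/96623 - 181/15 = -18377993/1449345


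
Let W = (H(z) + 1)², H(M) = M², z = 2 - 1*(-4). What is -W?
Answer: -1369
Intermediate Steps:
z = 6 (z = 2 + 4 = 6)
W = 1369 (W = (6² + 1)² = (36 + 1)² = 37² = 1369)
-W = -1*1369 = -1369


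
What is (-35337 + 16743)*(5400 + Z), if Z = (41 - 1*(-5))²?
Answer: -139752504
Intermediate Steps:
Z = 2116 (Z = (41 + 5)² = 46² = 2116)
(-35337 + 16743)*(5400 + Z) = (-35337 + 16743)*(5400 + 2116) = -18594*7516 = -139752504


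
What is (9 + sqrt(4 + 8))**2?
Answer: 93 + 36*sqrt(3) ≈ 155.35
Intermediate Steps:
(9 + sqrt(4 + 8))**2 = (9 + sqrt(12))**2 = (9 + 2*sqrt(3))**2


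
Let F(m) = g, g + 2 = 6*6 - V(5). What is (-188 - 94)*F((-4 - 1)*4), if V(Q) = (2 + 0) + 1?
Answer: -8742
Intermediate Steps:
V(Q) = 3 (V(Q) = 2 + 1 = 3)
g = 31 (g = -2 + (6*6 - 1*3) = -2 + (36 - 3) = -2 + 33 = 31)
F(m) = 31
(-188 - 94)*F((-4 - 1)*4) = (-188 - 94)*31 = -282*31 = -8742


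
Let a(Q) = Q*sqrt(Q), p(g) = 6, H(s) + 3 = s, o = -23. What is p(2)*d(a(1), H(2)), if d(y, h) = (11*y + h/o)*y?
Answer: 1524/23 ≈ 66.261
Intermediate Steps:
H(s) = -3 + s
a(Q) = Q**(3/2)
d(y, h) = y*(11*y - h/23) (d(y, h) = (11*y + h/(-23))*y = (11*y - h/23)*y = y*(11*y - h/23))
p(2)*d(a(1), H(2)) = 6*(1**(3/2)*(-(-3 + 2) + 253*1**(3/2))/23) = 6*((1/23)*1*(-1*(-1) + 253*1)) = 6*((1/23)*1*(1 + 253)) = 6*((1/23)*1*254) = 6*(254/23) = 1524/23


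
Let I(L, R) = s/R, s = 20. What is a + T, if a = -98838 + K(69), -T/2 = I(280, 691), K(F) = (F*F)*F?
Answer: 158702621/691 ≈ 2.2967e+5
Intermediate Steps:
K(F) = F**3 (K(F) = F**2*F = F**3)
I(L, R) = 20/R
T = -40/691 ≈ -0.057887
a = 229671 (a = -98838 + 69**3 = -98838 + 328509 = 229671)
a + T = 229671 - 40/691 = 158702621/691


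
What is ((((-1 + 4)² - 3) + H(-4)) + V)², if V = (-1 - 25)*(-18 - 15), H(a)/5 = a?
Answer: 712336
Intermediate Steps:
H(a) = 5*a
V = 858 (V = -26*(-33) = 858)
((((-1 + 4)² - 3) + H(-4)) + V)² = ((((-1 + 4)² - 3) + 5*(-4)) + 858)² = (((3² - 3) - 20) + 858)² = (((9 - 3) - 20) + 858)² = ((6 - 20) + 858)² = (-14 + 858)² = 844² = 712336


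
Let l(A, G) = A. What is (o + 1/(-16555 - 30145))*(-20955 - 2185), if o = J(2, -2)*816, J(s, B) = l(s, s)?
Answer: -88180059643/2335 ≈ -3.7764e+7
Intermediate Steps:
J(s, B) = s
o = 1632 (o = 2*816 = 1632)
(o + 1/(-16555 - 30145))*(-20955 - 2185) = (1632 + 1/(-16555 - 30145))*(-20955 - 2185) = (1632 + 1/(-46700))*(-23140) = (1632 - 1/46700)*(-23140) = (76214399/46700)*(-23140) = -88180059643/2335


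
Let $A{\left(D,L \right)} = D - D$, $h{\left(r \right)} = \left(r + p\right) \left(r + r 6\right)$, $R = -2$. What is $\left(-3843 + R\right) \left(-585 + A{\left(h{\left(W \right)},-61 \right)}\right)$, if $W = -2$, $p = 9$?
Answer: $2249325$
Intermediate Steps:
$h{\left(r \right)} = 7 r \left(9 + r\right)$ ($h{\left(r \right)} = \left(r + 9\right) \left(r + r 6\right) = \left(9 + r\right) \left(r + 6 r\right) = \left(9 + r\right) 7 r = 7 r \left(9 + r\right)$)
$A{\left(D,L \right)} = 0$
$\left(-3843 + R\right) \left(-585 + A{\left(h{\left(W \right)},-61 \right)}\right) = \left(-3843 - 2\right) \left(-585 + 0\right) = \left(-3845\right) \left(-585\right) = 2249325$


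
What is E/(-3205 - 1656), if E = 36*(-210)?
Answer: 7560/4861 ≈ 1.5552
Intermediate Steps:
E = -7560
E/(-3205 - 1656) = -7560/(-3205 - 1656) = -7560/(-4861) = -7560*(-1/4861) = 7560/4861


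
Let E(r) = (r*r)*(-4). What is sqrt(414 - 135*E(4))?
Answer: 3*sqrt(1006) ≈ 95.152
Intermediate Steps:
E(r) = -4*r**2 (E(r) = r**2*(-4) = -4*r**2)
sqrt(414 - 135*E(4)) = sqrt(414 - (-540)*4**2) = sqrt(414 - (-540)*16) = sqrt(414 - 135*(-64)) = sqrt(414 + 8640) = sqrt(9054) = 3*sqrt(1006)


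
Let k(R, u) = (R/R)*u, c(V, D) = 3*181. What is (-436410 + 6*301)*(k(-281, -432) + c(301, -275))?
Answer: -48241044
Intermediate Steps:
c(V, D) = 543
k(R, u) = u (k(R, u) = 1*u = u)
(-436410 + 6*301)*(k(-281, -432) + c(301, -275)) = (-436410 + 6*301)*(-432 + 543) = (-436410 + 1806)*111 = -434604*111 = -48241044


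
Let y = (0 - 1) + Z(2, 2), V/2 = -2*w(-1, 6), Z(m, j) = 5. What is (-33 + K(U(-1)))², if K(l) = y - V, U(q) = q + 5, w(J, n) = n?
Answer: 25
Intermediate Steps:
U(q) = 5 + q
V = -24 (V = 2*(-2*6) = 2*(-12) = -24)
y = 4 (y = (0 - 1) + 5 = -1 + 5 = 4)
K(l) = 28 (K(l) = 4 - 1*(-24) = 4 + 24 = 28)
(-33 + K(U(-1)))² = (-33 + 28)² = (-5)² = 25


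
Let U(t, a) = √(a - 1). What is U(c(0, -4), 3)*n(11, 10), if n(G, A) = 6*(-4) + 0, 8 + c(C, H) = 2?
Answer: -24*√2 ≈ -33.941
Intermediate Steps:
c(C, H) = -6 (c(C, H) = -8 + 2 = -6)
U(t, a) = √(-1 + a)
n(G, A) = -24 (n(G, A) = -24 + 0 = -24)
U(c(0, -4), 3)*n(11, 10) = √(-1 + 3)*(-24) = √2*(-24) = -24*√2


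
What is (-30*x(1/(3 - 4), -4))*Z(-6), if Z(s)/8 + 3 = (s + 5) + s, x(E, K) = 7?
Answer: 16800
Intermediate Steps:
Z(s) = 16 + 16*s (Z(s) = -24 + 8*((s + 5) + s) = -24 + 8*((5 + s) + s) = -24 + 8*(5 + 2*s) = -24 + (40 + 16*s) = 16 + 16*s)
(-30*x(1/(3 - 4), -4))*Z(-6) = (-30*7)*(16 + 16*(-6)) = -210*(16 - 96) = -210*(-80) = 16800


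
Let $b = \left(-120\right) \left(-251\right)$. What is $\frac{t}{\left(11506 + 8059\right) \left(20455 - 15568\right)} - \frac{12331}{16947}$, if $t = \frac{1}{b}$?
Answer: $- \frac{80526137271133}{110670379396200} \approx -0.72762$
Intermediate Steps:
$b = 30120$
$t = \frac{1}{30120} \approx 3.3201 \cdot 10^{-5}$
$\frac{t}{\left(11506 + 8059\right) \left(20455 - 15568\right)} - \frac{12331}{16947} = \frac{1}{30120 \left(11506 + 8059\right) \left(20455 - 15568\right)} - \frac{12331}{16947} = \frac{1}{30120 \cdot 19565 \cdot 4887} - \frac{12331}{16947} = \frac{1}{30120 \cdot 95614155} - \frac{12331}{16947} = \frac{1}{30120} \cdot \frac{1}{95614155} - \frac{12331}{16947} = \frac{1}{2879898348600} - \frac{12331}{16947} = - \frac{80526137271133}{110670379396200}$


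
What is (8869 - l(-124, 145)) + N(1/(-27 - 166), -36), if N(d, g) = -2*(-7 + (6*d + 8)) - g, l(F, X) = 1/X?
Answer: 249152002/27985 ≈ 8903.1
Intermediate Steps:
N(d, g) = -2 - g - 12*d (N(d, g) = -2*(-7 + (8 + 6*d)) - g = -2*(1 + 6*d) - g = (-2 - 12*d) - g = -2 - g - 12*d)
(8869 - l(-124, 145)) + N(1/(-27 - 166), -36) = (8869 - 1/145) + (-2 - 1*(-36) - 12/(-27 - 166)) = (8869 - 1*1/145) + (-2 + 36 - 12/(-193)) = (8869 - 1/145) + (-2 + 36 - 12*(-1/193)) = 1286004/145 + (-2 + 36 + 12/193) = 1286004/145 + 6574/193 = 249152002/27985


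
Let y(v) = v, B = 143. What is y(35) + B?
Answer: 178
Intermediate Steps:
y(35) + B = 35 + 143 = 178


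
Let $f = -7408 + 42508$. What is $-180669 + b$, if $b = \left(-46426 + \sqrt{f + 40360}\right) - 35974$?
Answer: $-263069 + 14 \sqrt{385} \approx -2.6279 \cdot 10^{5}$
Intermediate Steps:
$f = 35100$
$b = -82400 + 14 \sqrt{385}$ ($b = \left(-46426 + \sqrt{35100 + 40360}\right) - 35974 = \left(-46426 + \sqrt{75460}\right) - 35974 = \left(-46426 + 14 \sqrt{385}\right) - 35974 = -82400 + 14 \sqrt{385} \approx -82125.0$)
$-180669 + b = -180669 - \left(82400 - 14 \sqrt{385}\right) = -263069 + 14 \sqrt{385}$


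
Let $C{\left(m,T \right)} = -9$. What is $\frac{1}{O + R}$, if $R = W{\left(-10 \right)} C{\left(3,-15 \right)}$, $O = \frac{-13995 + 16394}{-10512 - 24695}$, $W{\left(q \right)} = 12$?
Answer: $- \frac{35207}{3804755} \approx -0.0092534$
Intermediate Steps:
$O = - \frac{2399}{35207}$ ($O = \frac{2399}{-35207} = 2399 \left(- \frac{1}{35207}\right) = - \frac{2399}{35207} \approx -0.06814$)
$R = -108$ ($R = 12 \left(-9\right) = -108$)
$\frac{1}{O + R} = \frac{1}{- \frac{2399}{35207} - 108} = \frac{1}{- \frac{3804755}{35207}} = - \frac{35207}{3804755}$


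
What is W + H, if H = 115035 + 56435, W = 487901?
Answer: 659371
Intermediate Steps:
H = 171470
W + H = 487901 + 171470 = 659371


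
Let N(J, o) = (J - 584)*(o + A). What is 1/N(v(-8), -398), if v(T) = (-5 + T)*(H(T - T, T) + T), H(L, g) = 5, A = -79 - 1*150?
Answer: 1/341715 ≈ 2.9264e-6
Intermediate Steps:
A = -229 (A = -79 - 150 = -229)
v(T) = (-5 + T)*(5 + T)
N(J, o) = (-584 + J)*(-229 + o) (N(J, o) = (J - 584)*(o - 229) = (-584 + J)*(-229 + o))
1/N(v(-8), -398) = 1/(133736 - 584*(-398) - 229*(-25 + (-8)**2) + (-25 + (-8)**2)*(-398)) = 1/(133736 + 232432 - 229*(-25 + 64) + (-25 + 64)*(-398)) = 1/(133736 + 232432 - 229*39 + 39*(-398)) = 1/(133736 + 232432 - 8931 - 15522) = 1/341715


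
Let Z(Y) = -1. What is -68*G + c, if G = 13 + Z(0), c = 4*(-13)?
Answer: -868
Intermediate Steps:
c = -52
G = 12 (G = 13 - 1 = 12)
-68*G + c = -68*12 - 52 = -816 - 52 = -868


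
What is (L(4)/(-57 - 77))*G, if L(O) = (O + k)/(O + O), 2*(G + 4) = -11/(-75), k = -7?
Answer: -589/53600 ≈ -0.010989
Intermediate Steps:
G = -589/150 (G = -4 + (-11/(-75))/2 = -4 + (-11*(-1/75))/2 = -4 + (½)*(11/75) = -4 + 11/150 = -589/150 ≈ -3.9267)
L(O) = (-7 + O)/(2*O) (L(O) = (O - 7)/(O + O) = (-7 + O)/((2*O)) = (-7 + O)*(1/(2*O)) = (-7 + O)/(2*O))
(L(4)/(-57 - 77))*G = (((½)*(-7 + 4)/4)/(-57 - 77))*(-589/150) = (((½)*(¼)*(-3))/(-134))*(-589/150) = -3/8*(-1/134)*(-589/150) = (3/1072)*(-589/150) = -589/53600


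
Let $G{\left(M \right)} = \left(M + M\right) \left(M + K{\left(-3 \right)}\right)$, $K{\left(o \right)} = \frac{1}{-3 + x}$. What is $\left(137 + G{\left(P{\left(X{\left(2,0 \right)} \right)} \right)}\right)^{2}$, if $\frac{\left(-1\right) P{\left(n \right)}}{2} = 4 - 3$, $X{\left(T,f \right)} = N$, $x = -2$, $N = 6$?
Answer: $\frac{531441}{25} \approx 21258.0$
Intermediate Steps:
$X{\left(T,f \right)} = 6$
$K{\left(o \right)} = - \frac{1}{5}$ ($K{\left(o \right)} = \frac{1}{-3 - 2} = \frac{1}{-5} = - \frac{1}{5}$)
$P{\left(n \right)} = -2$ ($P{\left(n \right)} = - 2 \left(4 - 3\right) = \left(-2\right) 1 = -2$)
$G{\left(M \right)} = 2 M \left(- \frac{1}{5} + M\right)$ ($G{\left(M \right)} = \left(M + M\right) \left(M - \frac{1}{5}\right) = 2 M \left(- \frac{1}{5} + M\right)$)
$\left(137 + G{\left(P{\left(X{\left(2,0 \right)} \right)} \right)}\right)^{2} = \left(137 + \frac{2}{5} \left(-2\right) \left(-1 + 5 \left(-2\right)\right)\right)^{2} = \left(137 + \frac{2}{5} \left(-2\right) \left(-1 - 10\right)\right)^{2} = \left(137 + \frac{2}{5} \left(-2\right) \left(-11\right)\right)^{2} = \left(137 + \frac{44}{5}\right)^{2} = \left(\frac{729}{5}\right)^{2} = \frac{531441}{25}$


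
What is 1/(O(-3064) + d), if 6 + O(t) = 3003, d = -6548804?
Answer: -1/6545807 ≈ -1.5277e-7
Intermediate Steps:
O(t) = 2997 (O(t) = -6 + 3003 = 2997)
1/(O(-3064) + d) = 1/(2997 - 6548804) = 1/(-6545807) = -1/6545807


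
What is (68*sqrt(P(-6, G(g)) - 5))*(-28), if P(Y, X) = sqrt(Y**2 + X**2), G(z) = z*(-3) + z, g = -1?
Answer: -1904*sqrt(-5 + 2*sqrt(10)) ≈ -2191.3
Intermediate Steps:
G(z) = -2*z (G(z) = -3*z + z = -2*z)
P(Y, X) = sqrt(X**2 + Y**2)
(68*sqrt(P(-6, G(g)) - 5))*(-28) = (68*sqrt(sqrt((-2*(-1))**2 + (-6)**2) - 5))*(-28) = (68*sqrt(sqrt(2**2 + 36) - 5))*(-28) = (68*sqrt(sqrt(4 + 36) - 5))*(-28) = (68*sqrt(sqrt(40) - 5))*(-28) = (68*sqrt(2*sqrt(10) - 5))*(-28) = (68*sqrt(-5 + 2*sqrt(10)))*(-28) = -1904*sqrt(-5 + 2*sqrt(10))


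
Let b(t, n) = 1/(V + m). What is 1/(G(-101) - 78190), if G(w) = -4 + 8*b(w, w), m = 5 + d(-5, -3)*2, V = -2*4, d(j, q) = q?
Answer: -9/703754 ≈ -1.2789e-5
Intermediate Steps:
V = -8
m = -1 (m = 5 - 3*2 = 5 - 6 = -1)
b(t, n) = -⅑ (b(t, n) = 1/(-8 - 1) = 1/(-9) = -⅑)
G(w) = -44/9 (G(w) = -4 + 8*(-⅑) = -4 - 8/9 = -44/9)
1/(G(-101) - 78190) = 1/(-44/9 - 78190) = 1/(-703754/9) = -9/703754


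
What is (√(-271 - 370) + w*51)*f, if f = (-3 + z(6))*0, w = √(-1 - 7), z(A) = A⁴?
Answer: 0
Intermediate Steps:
w = 2*I*√2 (w = √(-8) = 2*I*√2 ≈ 2.8284*I)
f = 0 (f = (-3 + 6⁴)*0 = (-3 + 1296)*0 = 1293*0 = 0)
(√(-271 - 370) + w*51)*f = (√(-271 - 370) + (2*I*√2)*51)*0 = (√(-641) + 102*I*√2)*0 = (I*√641 + 102*I*√2)*0 = 0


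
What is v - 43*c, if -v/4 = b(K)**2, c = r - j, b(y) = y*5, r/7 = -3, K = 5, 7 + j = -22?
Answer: -2844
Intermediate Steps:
j = -29 (j = -7 - 22 = -29)
r = -21 (r = 7*(-3) = -21)
b(y) = 5*y
c = 8 (c = -21 - 1*(-29) = -21 + 29 = 8)
v = -2500 (v = -4*(5*5)**2 = -4*25**2 = -4*625 = -2500)
v - 43*c = -2500 - 43*8 = -2500 - 344 = -2844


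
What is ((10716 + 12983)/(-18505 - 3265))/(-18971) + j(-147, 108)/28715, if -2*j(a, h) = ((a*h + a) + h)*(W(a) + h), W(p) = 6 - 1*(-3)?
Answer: 38451379975021/1185925680905 ≈ 32.423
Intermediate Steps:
W(p) = 9 (W(p) = 6 + 3 = 9)
j(a, h) = -(9 + h)*(a + h + a*h)/2 (j(a, h) = -((a*h + a) + h)*(9 + h)/2 = -((a + a*h) + h)*(9 + h)/2 = -(a + h + a*h)*(9 + h)/2 = -(9 + h)*(a + h + a*h)/2)
((10716 + 12983)/(-18505 - 3265))/(-18971) + j(-147, 108)/28715 = ((10716 + 12983)/(-18505 - 3265))/(-18971) + (-9/2*(-147) - 9/2*108 - 1/2*108**2 - 5*(-147)*108 - 1/2*(-147)*108**2)/28715 = (23699/(-21770))*(-1/18971) + (1323/2 - 486 - 1/2*11664 + 79380 - 1/2*(-147)*11664)*(1/28715) = (23699*(-1/21770))*(-1/18971) + (1323/2 - 486 - 5832 + 79380 + 857304)*(1/28715) = -23699/21770*(-1/18971) + (1862055/2)*(1/28715) = 23699/412998670 + 372411/11486 = 38451379975021/1185925680905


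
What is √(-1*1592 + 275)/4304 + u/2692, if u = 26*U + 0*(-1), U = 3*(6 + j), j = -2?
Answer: 78/673 + I*√1317/4304 ≈ 0.1159 + 0.0084318*I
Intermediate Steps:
U = 12 (U = 3*(6 - 2) = 3*4 = 12)
u = 312 (u = 26*12 + 0*(-1) = 312 + 0 = 312)
√(-1*1592 + 275)/4304 + u/2692 = √(-1*1592 + 275)/4304 + 312/2692 = √(-1592 + 275)*(1/4304) + 312*(1/2692) = √(-1317)*(1/4304) + 78/673 = (I*√1317)*(1/4304) + 78/673 = I*√1317/4304 + 78/673 = 78/673 + I*√1317/4304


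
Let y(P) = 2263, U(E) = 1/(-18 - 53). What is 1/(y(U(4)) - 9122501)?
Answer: -1/9120238 ≈ -1.0965e-7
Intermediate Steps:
U(E) = -1/71 (U(E) = 1/(-71) = -1/71)
1/(y(U(4)) - 9122501) = 1/(2263 - 9122501) = 1/(-9120238) = -1/9120238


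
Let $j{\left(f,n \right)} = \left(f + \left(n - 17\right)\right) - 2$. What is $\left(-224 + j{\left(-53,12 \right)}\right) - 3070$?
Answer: $-3354$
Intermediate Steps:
$j{\left(f,n \right)} = -19 + f + n$ ($j{\left(f,n \right)} = \left(f + \left(-17 + n\right)\right) - 2 = \left(-17 + f + n\right) - 2 = -19 + f + n$)
$\left(-224 + j{\left(-53,12 \right)}\right) - 3070 = \left(-224 - 60\right) - 3070 = -284 - 3070 = -3354$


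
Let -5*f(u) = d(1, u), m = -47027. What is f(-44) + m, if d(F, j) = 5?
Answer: -47028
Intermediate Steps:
f(u) = -1 (f(u) = -⅕*5 = -1)
f(-44) + m = -1 - 47027 = -47028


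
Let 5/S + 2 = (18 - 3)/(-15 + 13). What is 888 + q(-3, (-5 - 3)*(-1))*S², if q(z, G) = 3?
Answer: 320868/361 ≈ 888.83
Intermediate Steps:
S = -10/19 (S = 5/(-2 + (18 - 3)/(-15 + 13)) = 5/(-2 + 15/(-2)) = 5/(-2 + 15*(-½)) = 5/(-2 - 15/2) = 5/(-19/2) = 5*(-2/19) = -10/19 ≈ -0.52632)
888 + q(-3, (-5 - 3)*(-1))*S² = 888 + 3*(-10/19)² = 888 + 3*(100/361) = 888 + 300/361 = 320868/361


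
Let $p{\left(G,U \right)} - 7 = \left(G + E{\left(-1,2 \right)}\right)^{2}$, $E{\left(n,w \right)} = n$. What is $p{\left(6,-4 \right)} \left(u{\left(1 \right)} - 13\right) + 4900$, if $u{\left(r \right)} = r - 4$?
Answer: $4388$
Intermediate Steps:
$u{\left(r \right)} = -4 + r$ ($u{\left(r \right)} = r - 4 = -4 + r$)
$p{\left(G,U \right)} = 7 + \left(-1 + G\right)^{2}$ ($p{\left(G,U \right)} = 7 + \left(G - 1\right)^{2} = 7 + \left(-1 + G\right)^{2}$)
$p{\left(6,-4 \right)} \left(u{\left(1 \right)} - 13\right) + 4900 = \left(7 + \left(-1 + 6\right)^{2}\right) \left(\left(-4 + 1\right) - 13\right) + 4900 = \left(7 + 5^{2}\right) \left(-3 - 13\right) + 4900 = \left(7 + 25\right) \left(-16\right) + 4900 = 32 \left(-16\right) + 4900 = -512 + 4900 = 4388$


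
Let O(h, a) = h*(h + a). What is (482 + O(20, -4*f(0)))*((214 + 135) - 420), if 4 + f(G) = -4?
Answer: -108062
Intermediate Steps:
f(G) = -8 (f(G) = -4 - 4 = -8)
O(h, a) = h*(a + h)
(482 + O(20, -4*f(0)))*((214 + 135) - 420) = (482 + 20*(-4*(-8) + 20))*((214 + 135) - 420) = (482 + 20*(32 + 20))*(349 - 420) = (482 + 20*52)*(-71) = (482 + 1040)*(-71) = 1522*(-71) = -108062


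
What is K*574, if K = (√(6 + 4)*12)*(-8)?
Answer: -55104*√10 ≈ -1.7425e+5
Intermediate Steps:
K = -96*√10 (K = (√10*12)*(-8) = (12*√10)*(-8) = -96*√10 ≈ -303.58)
K*574 = -96*√10*574 = -55104*√10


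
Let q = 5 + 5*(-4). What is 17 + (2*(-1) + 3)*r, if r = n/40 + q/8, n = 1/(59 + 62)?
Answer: 36603/2420 ≈ 15.125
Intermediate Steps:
q = -15 (q = 5 - 20 = -15)
n = 1/121 ≈ 0.0082645
r = -4537/2420 (r = (1/121)/40 - 15/8 = (1/121)*(1/40) - 15*⅛ = 1/4840 - 15/8 = -4537/2420 ≈ -1.8748)
17 + (2*(-1) + 3)*r = 17 + (2*(-1) + 3)*(-4537/2420) = 17 + (-2 + 3)*(-4537/2420) = 17 + 1*(-4537/2420) = 17 - 4537/2420 = 36603/2420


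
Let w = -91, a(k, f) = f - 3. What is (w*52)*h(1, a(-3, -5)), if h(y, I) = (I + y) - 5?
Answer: 56784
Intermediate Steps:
a(k, f) = -3 + f
h(y, I) = -5 + I + y
(w*52)*h(1, a(-3, -5)) = (-91*52)*(-5 + (-3 - 5) + 1) = -4732*(-5 - 8 + 1) = -4732*(-12) = 56784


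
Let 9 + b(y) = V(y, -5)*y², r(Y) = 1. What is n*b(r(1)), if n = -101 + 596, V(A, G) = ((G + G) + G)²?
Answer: 106920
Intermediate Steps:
V(A, G) = 9*G² (V(A, G) = (2*G + G)² = (3*G)² = 9*G²)
b(y) = -9 + 225*y² (b(y) = -9 + (9*(-5)²)*y² = -9 + (9*25)*y² = -9 + 225*y²)
n = 495
n*b(r(1)) = 495*(-9 + 225*1²) = 495*(-9 + 225*1) = 495*(-9 + 225) = 495*216 = 106920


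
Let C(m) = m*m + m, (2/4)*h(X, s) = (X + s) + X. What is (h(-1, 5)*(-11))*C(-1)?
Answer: 0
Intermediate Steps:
h(X, s) = 2*s + 4*X (h(X, s) = 2*((X + s) + X) = 2*(s + 2*X) = 2*s + 4*X)
C(m) = m + m² (C(m) = m² + m = m + m²)
(h(-1, 5)*(-11))*C(-1) = ((2*5 + 4*(-1))*(-11))*(-(1 - 1)) = ((10 - 4)*(-11))*(-1*0) = (6*(-11))*0 = -66*0 = 0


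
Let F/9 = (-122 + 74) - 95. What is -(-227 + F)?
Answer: 1514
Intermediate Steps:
F = -1287 (F = 9*((-122 + 74) - 95) = 9*(-48 - 95) = 9*(-143) = -1287)
-(-227 + F) = -(-227 - 1287) = -1*(-1514) = 1514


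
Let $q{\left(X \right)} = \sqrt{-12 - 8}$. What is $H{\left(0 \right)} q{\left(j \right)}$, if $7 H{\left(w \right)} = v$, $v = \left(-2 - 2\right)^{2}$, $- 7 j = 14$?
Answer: $\frac{32 i \sqrt{5}}{7} \approx 10.222 i$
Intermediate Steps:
$j = -2$ ($j = \left(- \frac{1}{7}\right) 14 = -2$)
$q{\left(X \right)} = 2 i \sqrt{5}$ ($q{\left(X \right)} = \sqrt{-20} = 2 i \sqrt{5}$)
$v = 16$ ($v = \left(-4\right)^{2} = 16$)
$H{\left(w \right)} = \frac{16}{7}$ ($H{\left(w \right)} = \frac{1}{7} \cdot 16 = \frac{16}{7}$)
$H{\left(0 \right)} q{\left(j \right)} = \frac{16 \cdot 2 i \sqrt{5}}{7} = \frac{32 i \sqrt{5}}{7}$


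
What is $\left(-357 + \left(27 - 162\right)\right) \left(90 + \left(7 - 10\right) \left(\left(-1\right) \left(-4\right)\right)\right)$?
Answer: $-38376$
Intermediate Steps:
$\left(-357 + \left(27 - 162\right)\right) \left(90 + \left(7 - 10\right) \left(\left(-1\right) \left(-4\right)\right)\right) = \left(-357 + \left(27 - 162\right)\right) \left(90 - 12\right) = \left(-357 - 135\right) \left(90 - 12\right) = \left(-492\right) 78 = -38376$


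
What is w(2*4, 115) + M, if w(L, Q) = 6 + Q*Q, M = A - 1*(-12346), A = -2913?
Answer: 22664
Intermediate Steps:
M = 9433 (M = -2913 - 1*(-12346) = -2913 + 12346 = 9433)
w(L, Q) = 6 + Q²
w(2*4, 115) + M = (6 + 115²) + 9433 = (6 + 13225) + 9433 = 13231 + 9433 = 22664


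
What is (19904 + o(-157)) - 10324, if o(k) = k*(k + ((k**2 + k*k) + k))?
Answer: -7680908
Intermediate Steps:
o(k) = k*(2*k + 2*k**2) (o(k) = k*(k + ((k**2 + k**2) + k)) = k*(k + (2*k**2 + k)) = k*(k + (k + 2*k**2)) = k*(2*k + 2*k**2))
(19904 + o(-157)) - 10324 = (19904 + 2*(-157)**2*(1 - 157)) - 10324 = (19904 + 2*24649*(-156)) - 10324 = (19904 - 7690488) - 10324 = -7670584 - 10324 = -7680908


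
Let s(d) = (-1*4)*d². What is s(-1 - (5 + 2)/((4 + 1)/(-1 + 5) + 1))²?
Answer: 29986576/6561 ≈ 4570.4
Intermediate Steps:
s(d) = -4*d²
s(-1 - (5 + 2)/((4 + 1)/(-1 + 5) + 1))² = (-4*(-1 - (5 + 2)/((4 + 1)/(-1 + 5) + 1))²)² = (-4*(-1 - 7/(5/4 + 1))²)² = (-4*(-1 - 7/9/4)²)² = (-4*(-1 - 7*4/9)²)² = (-4*(-1 - 1*28/9)²)² = (-4*(-1 - 28/9)²)² = (-4*(-37/9)²)² = (-4*1369/81)² = (-5476/81)² = 29986576/6561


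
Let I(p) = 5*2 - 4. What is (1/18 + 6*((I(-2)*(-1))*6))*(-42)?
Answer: 27209/3 ≈ 9069.7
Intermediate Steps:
I(p) = 6 (I(p) = 10 - 4 = 6)
(1/18 + 6*((I(-2)*(-1))*6))*(-42) = (1/18 + 6*((6*(-1))*6))*(-42) = (1/18 + 6*(-6*6))*(-42) = (1/18 + 6*(-36))*(-42) = (1/18 - 216)*(-42) = -3887/18*(-42) = 27209/3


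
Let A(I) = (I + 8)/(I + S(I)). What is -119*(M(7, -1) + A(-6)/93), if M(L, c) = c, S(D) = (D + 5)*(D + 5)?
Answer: 55573/465 ≈ 119.51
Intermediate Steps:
S(D) = (5 + D)² (S(D) = (5 + D)*(5 + D) = (5 + D)²)
A(I) = (8 + I)/(I + (5 + I)²) (A(I) = (I + 8)/(I + (5 + I)²) = (8 + I)/(I + (5 + I)²))
-119*(M(7, -1) + A(-6)/93) = -119*(-1 + ((8 - 6)/(-6 + (5 - 6)²))/93) = -119*(-1 + (2/(-6 + (-1)²))*(1/93)) = -119*(-1 + (2/(-6 + 1))*(1/93)) = -119*(-1 + (2/(-5))*(1/93)) = -119*(-1 - ⅕*2*(1/93)) = -119*(-1 - ⅖*1/93) = -119*(-1 - 2/465) = -119*(-467/465) = 55573/465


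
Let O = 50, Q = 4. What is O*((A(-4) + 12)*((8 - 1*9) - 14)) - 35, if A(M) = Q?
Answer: -12035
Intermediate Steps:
A(M) = 4
O*((A(-4) + 12)*((8 - 1*9) - 14)) - 35 = 50*((4 + 12)*((8 - 1*9) - 14)) - 35 = 50*(16*((8 - 9) - 14)) - 35 = 50*(16*(-1 - 14)) - 35 = 50*(16*(-15)) - 35 = 50*(-240) - 35 = -12000 - 35 = -12035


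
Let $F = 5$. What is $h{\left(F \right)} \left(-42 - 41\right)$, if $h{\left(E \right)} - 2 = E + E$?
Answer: $-996$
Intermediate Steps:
$h{\left(E \right)} = 2 + 2 E$ ($h{\left(E \right)} = 2 + \left(E + E\right) = 2 + 2 E$)
$h{\left(F \right)} \left(-42 - 41\right) = \left(2 + 2 \cdot 5\right) \left(-42 - 41\right) = \left(2 + 10\right) \left(-42 - 41\right) = 12 \left(-83\right) = -996$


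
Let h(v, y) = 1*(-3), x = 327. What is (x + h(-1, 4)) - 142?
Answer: 182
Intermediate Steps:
h(v, y) = -3
(x + h(-1, 4)) - 142 = (327 - 3) - 142 = 324 - 142 = 182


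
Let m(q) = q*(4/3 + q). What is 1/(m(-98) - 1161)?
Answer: 3/24937 ≈ 0.00012030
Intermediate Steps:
m(q) = q*(4/3 + q) (m(q) = q*(4*(⅓) + q) = q*(4/3 + q))
1/(m(-98) - 1161) = 1/((⅓)*(-98)*(4 + 3*(-98)) - 1161) = 1/((⅓)*(-98)*(4 - 294) - 1161) = 1/((⅓)*(-98)*(-290) - 1161) = 1/(28420/3 - 1161) = 1/(24937/3) = 3/24937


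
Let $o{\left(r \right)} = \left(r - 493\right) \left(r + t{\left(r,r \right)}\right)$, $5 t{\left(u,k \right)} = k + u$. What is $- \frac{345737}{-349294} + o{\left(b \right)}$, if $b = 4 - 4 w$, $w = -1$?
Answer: $- \frac{1897019271}{349294} \approx -5431.0$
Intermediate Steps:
$t{\left(u,k \right)} = \frac{k}{5} + \frac{u}{5}$ ($t{\left(u,k \right)} = \frac{k + u}{5} = \frac{k}{5} + \frac{u}{5}$)
$b = 8$ ($b = 4 - -4 = 4 + 4 = 8$)
$o{\left(r \right)} = \frac{7 r \left(-493 + r\right)}{5}$ ($o{\left(r \right)} = \left(r - 493\right) \left(r + \left(\frac{r}{5} + \frac{r}{5}\right)\right) = \left(-493 + r\right) \left(r + \frac{2 r}{5}\right) = \left(-493 + r\right) \frac{7 r}{5} = \frac{7 r \left(-493 + r\right)}{5}$)
$- \frac{345737}{-349294} + o{\left(b \right)} = - \frac{345737}{-349294} + \frac{7}{5} \cdot 8 \left(-493 + 8\right) = \left(-345737\right) \left(- \frac{1}{349294}\right) + \frac{7}{5} \cdot 8 \left(-485\right) = \frac{345737}{349294} - 5432 = - \frac{1897019271}{349294}$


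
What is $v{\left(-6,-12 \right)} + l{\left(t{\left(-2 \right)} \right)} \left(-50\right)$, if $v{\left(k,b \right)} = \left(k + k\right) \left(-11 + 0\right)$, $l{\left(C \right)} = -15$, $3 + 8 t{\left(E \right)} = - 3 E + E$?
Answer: $882$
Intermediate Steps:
$t{\left(E \right)} = - \frac{3}{8} - \frac{E}{4}$ ($t{\left(E \right)} = - \frac{3}{8} + \frac{- 3 E + E}{8} = - \frac{3}{8} + \frac{\left(-2\right) E}{8} = - \frac{3}{8} - \frac{E}{4}$)
$v{\left(k,b \right)} = - 22 k$ ($v{\left(k,b \right)} = 2 k \left(-11\right) = - 22 k$)
$v{\left(-6,-12 \right)} + l{\left(t{\left(-2 \right)} \right)} \left(-50\right) = \left(-22\right) \left(-6\right) - -750 = 132 + 750 = 882$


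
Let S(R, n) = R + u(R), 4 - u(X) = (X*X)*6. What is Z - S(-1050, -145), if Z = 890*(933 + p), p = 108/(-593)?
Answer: 4415628568/593 ≈ 7.4463e+6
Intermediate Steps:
p = -108/593 (p = 108*(-1/593) = -108/593 ≈ -0.18212)
u(X) = 4 - 6*X² (u(X) = 4 - X*X*6 = 4 - X²*6 = 4 - 6*X²)
Z = 492313290/593 (Z = 890*(933 - 108/593) = 890*(553161/593) = 492313290/593 ≈ 8.3021e+5)
S(R, n) = 4 + R - 6*R² (S(R, n) = R + (4 - 6*R²) = 4 + R - 6*R²)
Z - S(-1050, -145) = 492313290/593 - (4 - 1050 - 6*(-1050)²) = 492313290/593 - (4 - 1050 - 6*1102500) = 492313290/593 - (4 - 1050 - 6615000) = 492313290/593 - 1*(-6616046) = 492313290/593 + 6616046 = 4415628568/593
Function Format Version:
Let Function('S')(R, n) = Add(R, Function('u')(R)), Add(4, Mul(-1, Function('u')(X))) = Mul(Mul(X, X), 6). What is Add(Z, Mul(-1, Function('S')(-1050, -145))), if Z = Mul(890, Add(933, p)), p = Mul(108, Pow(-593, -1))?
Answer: Rational(4415628568, 593) ≈ 7.4463e+6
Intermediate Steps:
p = Rational(-108, 593) (p = Mul(108, Rational(-1, 593)) = Rational(-108, 593) ≈ -0.18212)
Function('u')(X) = Add(4, Mul(-6, Pow(X, 2))) (Function('u')(X) = Add(4, Mul(-1, Mul(Mul(X, X), 6))) = Add(4, Mul(-1, Mul(Pow(X, 2), 6))) = Add(4, Mul(-1, Mul(6, Pow(X, 2)))) = Add(4, Mul(-6, Pow(X, 2))))
Z = Rational(492313290, 593) (Z = Mul(890, Add(933, Rational(-108, 593))) = Mul(890, Rational(553161, 593)) = Rational(492313290, 593) ≈ 8.3021e+5)
Function('S')(R, n) = Add(4, R, Mul(-6, Pow(R, 2))) (Function('S')(R, n) = Add(R, Add(4, Mul(-6, Pow(R, 2)))) = Add(4, R, Mul(-6, Pow(R, 2))))
Add(Z, Mul(-1, Function('S')(-1050, -145))) = Add(Rational(492313290, 593), Mul(-1, Add(4, -1050, Mul(-6, Pow(-1050, 2))))) = Add(Rational(492313290, 593), Mul(-1, Add(4, -1050, Mul(-6, 1102500)))) = Add(Rational(492313290, 593), Mul(-1, Add(4, -1050, -6615000))) = Add(Rational(492313290, 593), Mul(-1, -6616046)) = Add(Rational(492313290, 593), 6616046) = Rational(4415628568, 593)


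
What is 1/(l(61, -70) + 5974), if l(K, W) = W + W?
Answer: 1/5834 ≈ 0.00017141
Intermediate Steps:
l(K, W) = 2*W
1/(l(61, -70) + 5974) = 1/(2*(-70) + 5974) = 1/(-140 + 5974) = 1/5834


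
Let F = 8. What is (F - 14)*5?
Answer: -30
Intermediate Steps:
(F - 14)*5 = (8 - 14)*5 = -6*5 = -30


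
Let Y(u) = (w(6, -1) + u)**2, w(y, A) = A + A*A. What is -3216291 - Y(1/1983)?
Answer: -12647385720100/3932289 ≈ -3.2163e+6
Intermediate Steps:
w(y, A) = A + A**2
Y(u) = u**2 (Y(u) = (-(1 - 1) + u)**2 = (-1*0 + u)**2 = (0 + u)**2 = u**2)
-3216291 - Y(1/1983) = -3216291 - (1/1983)**2 = -3216291 - 1*1/3932289 = -3216291 - 1/3932289 = -12647385720100/3932289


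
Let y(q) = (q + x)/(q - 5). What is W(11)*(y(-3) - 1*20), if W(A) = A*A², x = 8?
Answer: -219615/8 ≈ -27452.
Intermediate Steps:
y(q) = (8 + q)/(-5 + q) (y(q) = (q + 8)/(q - 5) = (8 + q)/(-5 + q))
W(A) = A³
W(11)*(y(-3) - 1*20) = 11³*((8 - 3)/(-5 - 3) - 1*20) = 1331*(5/(-8) - 20) = 1331*(-⅛*5 - 20) = 1331*(-5/8 - 20) = 1331*(-165/8) = -219615/8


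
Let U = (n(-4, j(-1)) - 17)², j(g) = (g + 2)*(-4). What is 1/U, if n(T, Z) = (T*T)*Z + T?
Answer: 1/7225 ≈ 0.00013841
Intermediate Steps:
j(g) = -8 - 4*g (j(g) = (2 + g)*(-4) = -8 - 4*g)
n(T, Z) = T + Z*T² (n(T, Z) = T²*Z + T = Z*T² + T = T + Z*T²)
U = 7225 (U = (-4*(1 - 4*(-8 - 4*(-1))) - 17)² = (-4*(1 - 4*(-8 + 4)) - 17)² = (-4*(1 - 4*(-4)) - 17)² = (-4*(1 + 16) - 17)² = (-4*17 - 17)² = (-68 - 17)² = (-85)² = 7225)
1/U = 1/7225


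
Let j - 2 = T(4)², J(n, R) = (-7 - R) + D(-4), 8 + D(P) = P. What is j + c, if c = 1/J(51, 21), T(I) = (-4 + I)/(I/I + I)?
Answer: 79/40 ≈ 1.9750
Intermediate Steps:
T(I) = (-4 + I)/(1 + I)
D(P) = -8 + P
J(n, R) = -19 - R (J(n, R) = (-7 - R) + (-8 - 4) = (-7 - R) - 12 = -19 - R)
j = 2 (j = 2 + ((-4 + 4)/(1 + 4))² = 2 + (0/5)² = 2 + ((⅕)*0)² = 2 + 0² = 2 + 0 = 2)
c = -1/40 (c = 1/(-19 - 1*21) = 1/(-19 - 21) = 1/(-40) = -1/40 ≈ -0.025000)
j + c = 2 - 1/40 = 79/40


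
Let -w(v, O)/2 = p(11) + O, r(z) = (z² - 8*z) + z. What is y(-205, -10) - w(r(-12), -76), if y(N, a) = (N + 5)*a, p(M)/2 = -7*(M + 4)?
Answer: 1428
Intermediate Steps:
p(M) = -56 - 14*M (p(M) = 2*(-7*(M + 4)) = 2*(-7*(4 + M)) = 2*(-28 - 7*M) = -56 - 14*M)
y(N, a) = a*(5 + N) (y(N, a) = (5 + N)*a = a*(5 + N))
r(z) = z² - 7*z
w(v, O) = 420 - 2*O (w(v, O) = -2*((-56 - 14*11) + O) = -2*((-56 - 154) + O) = -2*(-210 + O) = 420 - 2*O)
y(-205, -10) - w(r(-12), -76) = -10*(5 - 205) - (420 - 2*(-76)) = -10*(-200) - (420 + 152) = 2000 - 1*572 = 2000 - 572 = 1428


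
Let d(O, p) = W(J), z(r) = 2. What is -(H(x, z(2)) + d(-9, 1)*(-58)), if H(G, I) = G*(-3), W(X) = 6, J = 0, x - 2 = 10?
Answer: 384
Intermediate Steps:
x = 12 (x = 2 + 10 = 12)
d(O, p) = 6
H(G, I) = -3*G
-(H(x, z(2)) + d(-9, 1)*(-58)) = -(-3*12 + 6*(-58)) = -(-36 - 348) = -1*(-384) = 384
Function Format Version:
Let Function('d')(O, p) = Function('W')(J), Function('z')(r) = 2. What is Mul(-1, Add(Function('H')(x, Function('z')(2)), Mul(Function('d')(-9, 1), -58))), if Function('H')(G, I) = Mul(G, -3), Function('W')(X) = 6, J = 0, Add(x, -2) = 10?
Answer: 384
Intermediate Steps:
x = 12 (x = Add(2, 10) = 12)
Function('d')(O, p) = 6
Function('H')(G, I) = Mul(-3, G)
Mul(-1, Add(Function('H')(x, Function('z')(2)), Mul(Function('d')(-9, 1), -58))) = Mul(-1, Add(Mul(-3, 12), Mul(6, -58))) = Mul(-1, Add(-36, -348)) = Mul(-1, -384) = 384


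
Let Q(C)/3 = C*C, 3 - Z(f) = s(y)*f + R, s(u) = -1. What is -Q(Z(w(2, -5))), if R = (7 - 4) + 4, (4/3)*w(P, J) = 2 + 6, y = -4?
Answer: -12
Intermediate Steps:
w(P, J) = 6 (w(P, J) = 3*(2 + 6)/4 = (¾)*8 = 6)
R = 7 (R = 3 + 4 = 7)
Z(f) = -4 + f (Z(f) = 3 - (-f + 7) = 3 - (7 - f) = 3 + (-7 + f) = -4 + f)
Q(C) = 3*C² (Q(C) = 3*(C*C) = 3*C²)
-Q(Z(w(2, -5))) = -3*(-4 + 6)² = -3*2² = -3*4 = -1*12 = -12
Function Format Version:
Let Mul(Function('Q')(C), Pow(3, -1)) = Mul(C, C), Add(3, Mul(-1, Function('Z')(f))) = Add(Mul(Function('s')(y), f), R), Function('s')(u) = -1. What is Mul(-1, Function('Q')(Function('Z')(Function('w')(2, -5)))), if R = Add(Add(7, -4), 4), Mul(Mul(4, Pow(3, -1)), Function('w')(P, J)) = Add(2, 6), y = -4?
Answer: -12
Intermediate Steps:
Function('w')(P, J) = 6 (Function('w')(P, J) = Mul(Rational(3, 4), Add(2, 6)) = Mul(Rational(3, 4), 8) = 6)
R = 7 (R = Add(3, 4) = 7)
Function('Z')(f) = Add(-4, f) (Function('Z')(f) = Add(3, Mul(-1, Add(Mul(-1, f), 7))) = Add(3, Mul(-1, Add(7, Mul(-1, f)))) = Add(3, Add(-7, f)) = Add(-4, f))
Function('Q')(C) = Mul(3, Pow(C, 2)) (Function('Q')(C) = Mul(3, Mul(C, C)) = Mul(3, Pow(C, 2)))
Mul(-1, Function('Q')(Function('Z')(Function('w')(2, -5)))) = Mul(-1, Mul(3, Pow(Add(-4, 6), 2))) = Mul(-1, Mul(3, Pow(2, 2))) = Mul(-1, Mul(3, 4)) = Mul(-1, 12) = -12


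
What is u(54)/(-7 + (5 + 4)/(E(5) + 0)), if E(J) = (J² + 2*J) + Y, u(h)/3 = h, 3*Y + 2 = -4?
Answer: -891/37 ≈ -24.081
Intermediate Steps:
Y = -2 (Y = -⅔ + (⅓)*(-4) = -⅔ - 4/3 = -2)
u(h) = 3*h
E(J) = -2 + J² + 2*J (E(J) = (J² + 2*J) - 2 = -2 + J² + 2*J)
u(54)/(-7 + (5 + 4)/(E(5) + 0)) = (3*54)/(-7 + (5 + 4)/((-2 + 5² + 2*5) + 0)) = 162/(-7 + 9/((-2 + 25 + 10) + 0)) = 162/(-7 + 9/(33 + 0)) = 162/(-7 + 9/33) = 162/(-7 + 9*(1/33)) = 162/(-7 + 3/11) = 162/(-74/11) = 162*(-11/74) = -891/37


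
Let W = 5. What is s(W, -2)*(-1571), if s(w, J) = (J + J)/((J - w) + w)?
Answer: -3142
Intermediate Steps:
s(w, J) = 2 (s(w, J) = (2*J)/J = 2)
s(W, -2)*(-1571) = 2*(-1571) = -3142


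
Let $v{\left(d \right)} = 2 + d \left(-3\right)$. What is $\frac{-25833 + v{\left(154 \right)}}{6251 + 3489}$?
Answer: $- \frac{26293}{9740} \approx -2.6995$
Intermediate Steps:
$v{\left(d \right)} = 2 - 3 d$
$\frac{-25833 + v{\left(154 \right)}}{6251 + 3489} = \frac{-25833 + \left(2 - 462\right)}{6251 + 3489} = \frac{-25833 + \left(2 - 462\right)}{9740} = \left(-25833 - 460\right) \frac{1}{9740} = \left(-26293\right) \frac{1}{9740} = - \frac{26293}{9740}$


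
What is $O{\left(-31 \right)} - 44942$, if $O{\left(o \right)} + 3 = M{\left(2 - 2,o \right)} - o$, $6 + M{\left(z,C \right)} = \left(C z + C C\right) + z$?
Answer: $-43959$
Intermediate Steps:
$M{\left(z,C \right)} = -6 + z + C^{2} + C z$ ($M{\left(z,C \right)} = -6 + \left(\left(C z + C C\right) + z\right) = -6 + \left(\left(C z + C^{2}\right) + z\right) = -6 + \left(\left(C^{2} + C z\right) + z\right) = -6 + \left(z + C^{2} + C z\right) = -6 + z + C^{2} + C z$)
$O{\left(o \right)} = -9 + o^{2} - o$ ($O{\left(o \right)} = -3 - \left(6 + o - o^{2} - o \left(2 - 2\right)\right) = -3 - \left(6 + o - o^{2} - o 0\right) = -3 - \left(6 + o - o^{2}\right) = -9 + o^{2} - o$)
$O{\left(-31 \right)} - 44942 = \left(-9 + \left(-31\right)^{2} - -31\right) - 44942 = \left(-9 + 961 + 31\right) - 44942 = 983 - 44942 = -43959$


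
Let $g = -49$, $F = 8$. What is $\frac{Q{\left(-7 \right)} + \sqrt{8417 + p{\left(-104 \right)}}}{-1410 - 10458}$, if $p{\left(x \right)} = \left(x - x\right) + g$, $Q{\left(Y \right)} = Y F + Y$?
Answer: $\frac{21}{3956} - \frac{\sqrt{523}}{2967} \approx -0.0023995$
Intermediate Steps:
$Q{\left(Y \right)} = 9 Y$ ($Q{\left(Y \right)} = Y 8 + Y = 8 Y + Y = 9 Y$)
$p{\left(x \right)} = -49$ ($p{\left(x \right)} = \left(x - x\right) - 49 = 0 - 49 = -49$)
$\frac{Q{\left(-7 \right)} + \sqrt{8417 + p{\left(-104 \right)}}}{-1410 - 10458} = \frac{9 \left(-7\right) + \sqrt{8417 - 49}}{-1410 - 10458} = \frac{-63 + \sqrt{8368}}{-11868} = \left(-63 + 4 \sqrt{523}\right) \left(- \frac{1}{11868}\right) = \frac{21}{3956} - \frac{\sqrt{523}}{2967}$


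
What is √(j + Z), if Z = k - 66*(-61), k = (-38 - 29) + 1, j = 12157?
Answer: √16117 ≈ 126.95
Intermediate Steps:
k = -66 (k = -67 + 1 = -66)
Z = 3960 (Z = -66 - 66*(-61) = -66 + 4026 = 3960)
√(j + Z) = √(12157 + 3960) = √16117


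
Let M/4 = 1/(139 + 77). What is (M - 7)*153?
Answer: -6409/6 ≈ -1068.2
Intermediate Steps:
M = 1/54 (M = 4/(139 + 77) = 4/216 = 4*(1/216) = 1/54 ≈ 0.018519)
(M - 7)*153 = (1/54 - 7)*153 = -377/54*153 = -6409/6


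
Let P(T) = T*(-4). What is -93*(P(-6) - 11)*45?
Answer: -54405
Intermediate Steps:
P(T) = -4*T
-93*(P(-6) - 11)*45 = -93*(-4*(-6) - 11)*45 = -93*(24 - 11)*45 = -93*13*45 = -1209*45 = -54405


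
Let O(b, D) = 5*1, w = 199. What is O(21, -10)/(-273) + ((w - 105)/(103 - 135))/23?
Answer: -14671/100464 ≈ -0.14603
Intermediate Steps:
O(b, D) = 5
O(21, -10)/(-273) + ((w - 105)/(103 - 135))/23 = 5/(-273) + ((199 - 105)/(103 - 135))/23 = 5*(-1/273) + (94/(-32))*(1/23) = -5/273 + (94*(-1/32))*(1/23) = -5/273 - 47/16*1/23 = -5/273 - 47/368 = -14671/100464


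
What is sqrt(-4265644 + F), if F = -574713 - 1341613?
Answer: I*sqrt(6181970) ≈ 2486.4*I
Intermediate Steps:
F = -1916326
sqrt(-4265644 + F) = sqrt(-4265644 - 1916326) = sqrt(-6181970) = I*sqrt(6181970)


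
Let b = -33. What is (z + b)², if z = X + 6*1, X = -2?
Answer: 841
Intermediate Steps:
z = 4 (z = -2 + 6*1 = -2 + 6 = 4)
(z + b)² = (4 - 33)² = (-29)² = 841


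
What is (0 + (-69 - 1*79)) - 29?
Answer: -177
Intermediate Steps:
(0 + (-69 - 1*79)) - 29 = (0 + (-69 - 79)) - 29 = (0 - 148) - 29 = -148 - 29 = -177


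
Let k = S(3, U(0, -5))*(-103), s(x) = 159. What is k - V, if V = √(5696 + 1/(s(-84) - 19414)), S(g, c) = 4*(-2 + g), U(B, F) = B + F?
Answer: -412 - √2111820603145/19255 ≈ -487.47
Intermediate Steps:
S(g, c) = -8 + 4*g
V = √2111820603145/19255 (V = √(5696 + 1/(159 - 19414)) = √(5696 + 1/(-19255)) = √(5696 - 1/19255) = √(109676479/19255) = √2111820603145/19255 ≈ 75.472)
k = -412 (k = (-8 + 4*3)*(-103) = (-8 + 12)*(-103) = 4*(-103) = -412)
k - V = -412 - √2111820603145/19255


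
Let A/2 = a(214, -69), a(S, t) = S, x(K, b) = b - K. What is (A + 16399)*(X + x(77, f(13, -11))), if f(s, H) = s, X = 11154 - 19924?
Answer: -148649718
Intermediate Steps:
X = -8770
A = 428 (A = 2*214 = 428)
(A + 16399)*(X + x(77, f(13, -11))) = (428 + 16399)*(-8770 + (13 - 1*77)) = 16827*(-8770 + (13 - 77)) = 16827*(-8770 - 64) = 16827*(-8834) = -148649718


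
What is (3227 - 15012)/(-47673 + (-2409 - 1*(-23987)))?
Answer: 2357/5219 ≈ 0.45162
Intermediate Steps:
(3227 - 15012)/(-47673 + (-2409 - 1*(-23987))) = -11785/(-47673 + (-2409 + 23987)) = -11785/(-47673 + 21578) = -11785/(-26095) = -11785*(-1/26095) = 2357/5219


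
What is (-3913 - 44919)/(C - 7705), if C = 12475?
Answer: -24416/2385 ≈ -10.237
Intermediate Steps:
(-3913 - 44919)/(C - 7705) = (-3913 - 44919)/(12475 - 7705) = -48832/4770 = -48832*1/4770 = -24416/2385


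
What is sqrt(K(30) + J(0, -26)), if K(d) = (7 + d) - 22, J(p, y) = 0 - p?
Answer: sqrt(15) ≈ 3.8730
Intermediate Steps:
J(p, y) = -p
K(d) = -15 + d
sqrt(K(30) + J(0, -26)) = sqrt((-15 + 30) - 1*0) = sqrt(15 + 0) = sqrt(15)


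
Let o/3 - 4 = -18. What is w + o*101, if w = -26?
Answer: -4268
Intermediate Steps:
o = -42 (o = 12 + 3*(-18) = 12 - 54 = -42)
w + o*101 = -26 - 42*101 = -26 - 4242 = -4268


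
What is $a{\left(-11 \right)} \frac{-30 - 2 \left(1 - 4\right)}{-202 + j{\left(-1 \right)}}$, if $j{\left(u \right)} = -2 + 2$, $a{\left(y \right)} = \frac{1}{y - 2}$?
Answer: $- \frac{12}{1313} \approx -0.0091394$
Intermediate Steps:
$a{\left(y \right)} = \frac{1}{-2 + y}$
$j{\left(u \right)} = 0$
$a{\left(-11 \right)} \frac{-30 - 2 \left(1 - 4\right)}{-202 + j{\left(-1 \right)}} = \frac{\left(-30 - 2 \left(1 - 4\right)\right) \frac{1}{-202 + 0}}{-2 - 11} = \frac{\left(-30 - -6\right) \frac{1}{-202}}{-13} = - \frac{\left(-30 + 6\right) \left(- \frac{1}{202}\right)}{13} = - \frac{\left(-24\right) \left(- \frac{1}{202}\right)}{13} = \left(- \frac{1}{13}\right) \frac{12}{101} = - \frac{12}{1313}$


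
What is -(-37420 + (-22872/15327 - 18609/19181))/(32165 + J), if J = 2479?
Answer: 3667241488505/3394964035476 ≈ 1.0802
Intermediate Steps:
-(-37420 + (-22872/15327 - 18609/19181))/(32165 + J) = -(-37420 + (-22872/15327 - 18609/19181))/(32165 + 2479) = -(-37420 + (-22872*1/15327 - 18609*1/19181))/34644 = -(-37420 + (-7624/5109 - 18609/19181))/34644 = -(-37420 - 241309325/97995729)/34644 = -(-3667241488505)/(97995729*34644) = -1*(-3667241488505/3394964035476) = 3667241488505/3394964035476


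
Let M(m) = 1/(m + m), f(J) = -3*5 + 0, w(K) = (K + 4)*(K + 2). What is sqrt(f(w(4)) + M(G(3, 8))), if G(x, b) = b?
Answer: I*sqrt(239)/4 ≈ 3.8649*I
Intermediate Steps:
w(K) = (2 + K)*(4 + K) (w(K) = (4 + K)*(2 + K) = (2 + K)*(4 + K))
f(J) = -15 (f(J) = -15 + 0 = -15)
M(m) = 1/(2*m)
sqrt(f(w(4)) + M(G(3, 8))) = sqrt(-15 + (1/2)/8) = sqrt(-15 + (1/2)*(1/8)) = sqrt(-15 + 1/16) = sqrt(-239/16) = I*sqrt(239)/4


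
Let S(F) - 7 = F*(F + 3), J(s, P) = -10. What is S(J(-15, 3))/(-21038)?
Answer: -77/21038 ≈ -0.0036600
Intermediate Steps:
S(F) = 7 + F*(3 + F) (S(F) = 7 + F*(F + 3) = 7 + F*(3 + F))
S(J(-15, 3))/(-21038) = (7 + (-10)² + 3*(-10))/(-21038) = (7 + 100 - 30)*(-1/21038) = 77*(-1/21038) = -77/21038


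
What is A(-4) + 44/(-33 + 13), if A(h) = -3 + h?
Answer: -46/5 ≈ -9.2000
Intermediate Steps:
A(-4) + 44/(-33 + 13) = (-3 - 4) + 44/(-33 + 13) = -7 + 44/(-20) = -7 - 1/20*44 = -7 - 11/5 = -46/5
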